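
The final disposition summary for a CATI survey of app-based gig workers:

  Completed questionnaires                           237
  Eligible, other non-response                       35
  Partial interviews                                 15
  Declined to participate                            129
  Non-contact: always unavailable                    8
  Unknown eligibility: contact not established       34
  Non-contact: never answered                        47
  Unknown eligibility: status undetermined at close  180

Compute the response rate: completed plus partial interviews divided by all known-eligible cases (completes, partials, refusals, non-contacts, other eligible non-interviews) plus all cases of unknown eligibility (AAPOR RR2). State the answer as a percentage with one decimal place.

36.8%

No answer / not reached = 47 + 8 = 55
Eligibility not determined = 34 + 180 = 214
Numerator: 237 + 15 = 252
Base: 237 + 15 + 129 + 55 + 35 + 214 = 685
RR2 = 252 / 685 = 0.3679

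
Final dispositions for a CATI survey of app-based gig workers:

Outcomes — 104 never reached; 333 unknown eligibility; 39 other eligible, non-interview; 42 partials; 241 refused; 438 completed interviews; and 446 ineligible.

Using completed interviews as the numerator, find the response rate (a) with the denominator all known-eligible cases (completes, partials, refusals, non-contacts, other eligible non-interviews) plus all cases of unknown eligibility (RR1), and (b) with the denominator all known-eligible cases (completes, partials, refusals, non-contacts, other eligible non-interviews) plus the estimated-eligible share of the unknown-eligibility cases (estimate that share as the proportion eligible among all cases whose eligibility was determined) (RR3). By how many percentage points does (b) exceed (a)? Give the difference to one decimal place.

Top = 438
Denom = 438 + 42 + 241 + 104 + 39 + 333 = 1197
RR1 = 438 / 1197 = 0.3659
Determined eligible = 438 + 42 + 241 + 104 + 39 = 864
e = 864 / (864 + 446) = 864 / 1310 = 0.6595
Eligible share of unknowns = 0.6595 × 333 = 219.61
Denom = 864 + 219.61 = 1083.61
RR3 = 438 / 1083.61 = 0.4042
Difference = 40.42 − 36.59 = 3.83 percentage points

3.8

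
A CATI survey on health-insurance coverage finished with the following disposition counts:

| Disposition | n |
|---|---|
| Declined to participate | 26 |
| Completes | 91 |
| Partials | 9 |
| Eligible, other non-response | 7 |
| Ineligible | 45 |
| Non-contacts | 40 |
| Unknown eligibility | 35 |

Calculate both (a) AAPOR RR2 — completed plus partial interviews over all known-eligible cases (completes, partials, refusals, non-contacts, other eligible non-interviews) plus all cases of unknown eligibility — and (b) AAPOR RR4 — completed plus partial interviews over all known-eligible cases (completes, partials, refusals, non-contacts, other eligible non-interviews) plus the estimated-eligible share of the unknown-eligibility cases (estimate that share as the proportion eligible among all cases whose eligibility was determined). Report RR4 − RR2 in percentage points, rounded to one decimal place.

Numerator: 91 + 9 = 100
Denom: 91 + 9 + 26 + 40 + 7 + 35 = 208
RR2 = 100 / 208 = 0.4808
Known eligible: 91 + 9 + 26 + 40 + 7 = 173
e = 173 / (173 + 45) = 173 / 218 = 0.7936
Estimated eligible among unknowns: 0.7936 × 35 = 27.78
Denom: 173 + 27.78 = 200.78
RR4 = 100 / 200.78 = 0.4981
Difference = 49.81 − 48.08 = 1.73 percentage points

1.7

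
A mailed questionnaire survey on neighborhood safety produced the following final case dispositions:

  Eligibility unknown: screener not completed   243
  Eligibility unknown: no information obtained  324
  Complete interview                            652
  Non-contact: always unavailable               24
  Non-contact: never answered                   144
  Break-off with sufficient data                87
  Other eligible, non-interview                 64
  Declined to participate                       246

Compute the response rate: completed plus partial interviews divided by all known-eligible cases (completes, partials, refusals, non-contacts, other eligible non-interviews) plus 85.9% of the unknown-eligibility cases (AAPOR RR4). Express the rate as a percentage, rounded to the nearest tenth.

43.4%

Non-contacts = 144 + 24 = 168
Undetermined eligibility = 243 + 324 = 567
Num → 652 + 87 = 739
Eligible (known) → 652 + 87 + 246 + 168 + 64 = 1217
e × U → 0.8590 × 567 = 487.05
Base → 1217 + 487.05 = 1704.05
RR4 = 739 / 1704.05 = 0.4337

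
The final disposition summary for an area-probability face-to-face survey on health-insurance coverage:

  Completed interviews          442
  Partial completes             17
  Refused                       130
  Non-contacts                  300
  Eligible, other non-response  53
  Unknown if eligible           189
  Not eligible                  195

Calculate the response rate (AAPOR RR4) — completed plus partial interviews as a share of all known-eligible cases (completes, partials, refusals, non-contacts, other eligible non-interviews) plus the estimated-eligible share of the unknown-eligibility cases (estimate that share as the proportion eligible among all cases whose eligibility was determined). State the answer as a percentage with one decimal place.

41.8%

Num = 442 + 17 = 459
Determined eligible = 442 + 17 + 130 + 300 + 53 = 942
e = 942 / (942 + 195) = 942 / 1137 = 0.8285
Estimated eligible among unknowns = 0.8285 × 189 = 156.59
Denominator = 942 + 156.59 = 1098.59
RR4 = 459 / 1098.59 = 0.4178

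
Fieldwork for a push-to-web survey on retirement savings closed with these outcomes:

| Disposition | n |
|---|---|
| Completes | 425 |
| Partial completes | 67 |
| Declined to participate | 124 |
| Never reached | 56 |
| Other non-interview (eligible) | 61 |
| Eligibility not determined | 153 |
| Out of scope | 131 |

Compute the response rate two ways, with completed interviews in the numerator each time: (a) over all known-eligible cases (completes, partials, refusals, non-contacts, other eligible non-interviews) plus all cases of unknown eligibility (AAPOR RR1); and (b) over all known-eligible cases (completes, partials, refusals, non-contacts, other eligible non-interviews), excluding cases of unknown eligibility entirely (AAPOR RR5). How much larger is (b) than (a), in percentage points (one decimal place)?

Numerator: 425
Denom: 425 + 67 + 124 + 56 + 61 + 153 = 886
RR1 = 425 / 886 = 0.4797
Denom: 425 + 67 + 124 + 56 + 61 = 733
RR5 = 425 / 733 = 0.5798
Difference = 57.98 − 47.97 = 10.01 percentage points

10.0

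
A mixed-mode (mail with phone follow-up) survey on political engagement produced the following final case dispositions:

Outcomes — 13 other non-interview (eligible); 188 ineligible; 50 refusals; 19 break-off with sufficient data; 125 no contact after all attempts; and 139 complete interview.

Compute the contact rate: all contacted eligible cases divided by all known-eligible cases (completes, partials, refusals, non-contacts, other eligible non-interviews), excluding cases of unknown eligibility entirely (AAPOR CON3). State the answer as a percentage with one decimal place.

63.9%

Num → 139 + 19 + 50 + 13 = 221
Denom → 139 + 19 + 50 + 125 + 13 = 346
CON3 = 221 / 346 = 0.6387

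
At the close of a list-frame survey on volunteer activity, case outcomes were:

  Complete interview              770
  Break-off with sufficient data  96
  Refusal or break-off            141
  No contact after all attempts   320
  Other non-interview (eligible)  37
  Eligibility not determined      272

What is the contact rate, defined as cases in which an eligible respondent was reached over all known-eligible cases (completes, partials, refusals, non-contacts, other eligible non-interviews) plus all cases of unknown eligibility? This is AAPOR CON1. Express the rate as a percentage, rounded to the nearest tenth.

63.8%

Numerator: 770 + 96 + 141 + 37 = 1044
Denominator: 770 + 96 + 141 + 320 + 37 + 272 = 1636
CON1 = 1044 / 1636 = 0.6381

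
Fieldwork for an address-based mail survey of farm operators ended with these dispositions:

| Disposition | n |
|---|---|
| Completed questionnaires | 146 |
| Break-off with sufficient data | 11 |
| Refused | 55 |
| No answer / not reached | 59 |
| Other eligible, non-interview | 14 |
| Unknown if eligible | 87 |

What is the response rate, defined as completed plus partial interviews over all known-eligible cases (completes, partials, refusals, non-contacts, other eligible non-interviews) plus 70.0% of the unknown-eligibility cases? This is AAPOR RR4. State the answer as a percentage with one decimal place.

45.4%

Num → 146 + 11 = 157
Determined eligible → 146 + 11 + 55 + 59 + 14 = 285
Estimated eligible among unknowns → 0.7000 × 87 = 60.90
Denominator → 285 + 60.90 = 345.90
RR4 = 157 / 345.90 = 0.4539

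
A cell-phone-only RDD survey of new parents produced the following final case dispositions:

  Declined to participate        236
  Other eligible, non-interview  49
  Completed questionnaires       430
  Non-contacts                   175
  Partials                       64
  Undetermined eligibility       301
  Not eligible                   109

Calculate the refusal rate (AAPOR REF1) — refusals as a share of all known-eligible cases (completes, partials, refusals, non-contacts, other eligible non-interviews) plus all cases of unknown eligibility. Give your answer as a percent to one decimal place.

18.8%

Numerator = 236
Base = 430 + 64 + 236 + 175 + 49 + 301 = 1255
REF1 = 236 / 1255 = 0.1880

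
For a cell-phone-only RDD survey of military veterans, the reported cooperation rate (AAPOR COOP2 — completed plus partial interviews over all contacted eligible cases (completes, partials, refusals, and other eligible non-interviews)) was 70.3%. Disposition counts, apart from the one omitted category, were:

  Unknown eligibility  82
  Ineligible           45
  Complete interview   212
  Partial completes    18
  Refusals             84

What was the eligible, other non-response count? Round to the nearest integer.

13

Top → 212 + 18 = 230
COOP2 = 230 / D = 0.703
D = 230 / 0.703 = 327.2
Other denominator terms total 314
eligible, other non-response = 327.2 − 314 ≈ 13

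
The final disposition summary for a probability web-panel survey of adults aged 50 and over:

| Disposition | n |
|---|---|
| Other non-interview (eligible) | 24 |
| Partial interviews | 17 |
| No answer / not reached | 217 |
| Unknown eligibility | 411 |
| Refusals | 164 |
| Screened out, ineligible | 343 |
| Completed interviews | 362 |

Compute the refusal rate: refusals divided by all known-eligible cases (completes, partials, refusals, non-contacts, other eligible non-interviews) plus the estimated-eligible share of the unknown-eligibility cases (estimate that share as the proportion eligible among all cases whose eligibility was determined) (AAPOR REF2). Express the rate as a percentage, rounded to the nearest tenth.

Numerator → 164
Determined eligible → 362 + 17 + 164 + 217 + 24 = 784
e = 784 / (784 + 343) = 784 / 1127 = 0.6957
e × U → 0.6957 × 411 = 285.93
Denominator → 784 + 285.93 = 1069.93
REF2 = 164 / 1069.93 = 0.1533

15.3%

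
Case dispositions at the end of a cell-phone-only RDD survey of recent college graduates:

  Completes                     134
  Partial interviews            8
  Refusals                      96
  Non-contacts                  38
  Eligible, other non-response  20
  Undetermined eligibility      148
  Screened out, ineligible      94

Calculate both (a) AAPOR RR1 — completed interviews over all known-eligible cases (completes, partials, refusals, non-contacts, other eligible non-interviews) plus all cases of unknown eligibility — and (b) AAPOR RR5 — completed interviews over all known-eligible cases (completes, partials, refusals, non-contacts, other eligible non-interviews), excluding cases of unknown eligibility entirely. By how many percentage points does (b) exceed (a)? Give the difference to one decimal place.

15.1

Num → 134
Denom → 134 + 8 + 96 + 38 + 20 + 148 = 444
RR1 = 134 / 444 = 0.3018
Denom → 134 + 8 + 96 + 38 + 20 = 296
RR5 = 134 / 296 = 0.4527
Difference = 45.27 − 30.18 = 15.09 percentage points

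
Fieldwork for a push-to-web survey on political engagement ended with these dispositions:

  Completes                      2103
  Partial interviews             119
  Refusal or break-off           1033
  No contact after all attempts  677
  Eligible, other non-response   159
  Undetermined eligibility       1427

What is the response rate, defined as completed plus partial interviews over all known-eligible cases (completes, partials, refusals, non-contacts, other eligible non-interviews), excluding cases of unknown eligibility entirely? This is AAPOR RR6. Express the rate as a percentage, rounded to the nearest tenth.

Top = 2103 + 119 = 2222
Denominator = 2103 + 119 + 1033 + 677 + 159 = 4091
RR6 = 2222 / 4091 = 0.5431

54.3%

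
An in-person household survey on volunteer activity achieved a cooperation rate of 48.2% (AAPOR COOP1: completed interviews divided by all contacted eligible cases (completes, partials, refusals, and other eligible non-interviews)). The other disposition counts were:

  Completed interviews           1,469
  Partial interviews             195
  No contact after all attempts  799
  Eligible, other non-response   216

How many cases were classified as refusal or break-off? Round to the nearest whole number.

1168

COOP1 = 1469 / D = 0.482
D = 1469 / 0.482 = 3047.7
Other denominator terms total 1880
refusal or break-off = 3047.7 − 1880 ≈ 1168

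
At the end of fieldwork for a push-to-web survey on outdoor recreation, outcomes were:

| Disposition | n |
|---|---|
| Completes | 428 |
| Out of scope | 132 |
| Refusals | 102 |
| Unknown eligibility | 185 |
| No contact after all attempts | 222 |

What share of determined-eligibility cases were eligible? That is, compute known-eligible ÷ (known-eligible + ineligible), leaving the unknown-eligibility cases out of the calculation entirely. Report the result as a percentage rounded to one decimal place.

85.1%

Determined eligible = 428 + 102 + 222 = 752
e = 752 / (752 + 132) = 752 / 884 = 0.8507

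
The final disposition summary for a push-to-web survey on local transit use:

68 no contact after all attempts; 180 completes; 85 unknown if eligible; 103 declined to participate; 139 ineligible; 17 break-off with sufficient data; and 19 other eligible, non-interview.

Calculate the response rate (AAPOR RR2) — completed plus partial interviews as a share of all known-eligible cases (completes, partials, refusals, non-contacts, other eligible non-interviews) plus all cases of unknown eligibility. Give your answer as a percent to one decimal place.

Top = 180 + 17 = 197
Denominator = 180 + 17 + 103 + 68 + 19 + 85 = 472
RR2 = 197 / 472 = 0.4174

41.7%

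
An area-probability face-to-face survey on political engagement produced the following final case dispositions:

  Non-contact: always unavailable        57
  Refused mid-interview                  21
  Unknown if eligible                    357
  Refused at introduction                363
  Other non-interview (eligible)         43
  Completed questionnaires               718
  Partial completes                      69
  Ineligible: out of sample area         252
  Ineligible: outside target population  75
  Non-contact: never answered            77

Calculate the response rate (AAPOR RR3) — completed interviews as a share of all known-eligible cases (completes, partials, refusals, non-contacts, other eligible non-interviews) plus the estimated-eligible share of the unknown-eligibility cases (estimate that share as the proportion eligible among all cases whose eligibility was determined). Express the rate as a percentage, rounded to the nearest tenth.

Refused = 363 + 21 = 384
Never reached = 77 + 57 = 134
Out of scope = 75 + 252 = 327
Num = 718
Eligible (known) = 718 + 69 + 384 + 134 + 43 = 1348
e = 1348 / (1348 + 327) = 1348 / 1675 = 0.8048
Eligible share of unknowns = 0.8048 × 357 = 287.31
Denominator = 1348 + 287.31 = 1635.31
RR3 = 718 / 1635.31 = 0.4391

43.9%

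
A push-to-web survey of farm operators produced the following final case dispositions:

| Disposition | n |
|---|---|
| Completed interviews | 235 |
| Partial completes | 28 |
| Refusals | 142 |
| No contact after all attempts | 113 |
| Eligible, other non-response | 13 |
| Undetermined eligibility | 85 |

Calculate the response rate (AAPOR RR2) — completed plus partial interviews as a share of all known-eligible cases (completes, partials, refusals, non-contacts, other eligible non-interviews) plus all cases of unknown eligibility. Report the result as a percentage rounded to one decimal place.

Num: 235 + 28 = 263
Denom: 235 + 28 + 142 + 113 + 13 + 85 = 616
RR2 = 263 / 616 = 0.4269

42.7%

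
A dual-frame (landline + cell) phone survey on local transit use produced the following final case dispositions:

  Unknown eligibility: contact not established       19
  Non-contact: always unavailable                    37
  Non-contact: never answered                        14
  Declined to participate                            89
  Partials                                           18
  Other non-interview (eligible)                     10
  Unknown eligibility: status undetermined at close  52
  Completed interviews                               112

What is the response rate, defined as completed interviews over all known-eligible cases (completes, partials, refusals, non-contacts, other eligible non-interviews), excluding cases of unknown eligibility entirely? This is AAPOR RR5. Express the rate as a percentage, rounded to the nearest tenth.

40.0%

Never reached = 14 + 37 = 51
Eligibility not determined = 19 + 52 = 71
Numerator → 112
Denom → 112 + 18 + 89 + 51 + 10 = 280
RR5 = 112 / 280 = 0.4000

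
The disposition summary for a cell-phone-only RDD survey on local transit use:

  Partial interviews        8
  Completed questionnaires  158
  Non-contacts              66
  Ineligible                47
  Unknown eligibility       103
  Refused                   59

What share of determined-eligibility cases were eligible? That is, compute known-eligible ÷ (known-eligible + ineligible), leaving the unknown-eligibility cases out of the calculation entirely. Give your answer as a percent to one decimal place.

86.1%

Eligible (known): 158 + 8 + 59 + 66 = 291
e = 291 / (291 + 47) = 291 / 338 = 0.8609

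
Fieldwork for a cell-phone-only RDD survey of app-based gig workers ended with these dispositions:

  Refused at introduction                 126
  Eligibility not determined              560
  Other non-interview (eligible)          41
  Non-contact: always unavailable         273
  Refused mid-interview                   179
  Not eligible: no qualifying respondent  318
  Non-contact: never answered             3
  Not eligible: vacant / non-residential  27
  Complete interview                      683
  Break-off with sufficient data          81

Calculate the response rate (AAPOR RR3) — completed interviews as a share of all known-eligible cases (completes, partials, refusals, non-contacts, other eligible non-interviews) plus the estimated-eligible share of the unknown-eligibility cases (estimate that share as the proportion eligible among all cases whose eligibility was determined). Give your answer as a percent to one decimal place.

Refused = 126 + 179 = 305
No answer / not reached = 3 + 273 = 276
Not eligible = 318 + 27 = 345
Top: 683
Known eligible: 683 + 81 + 305 + 276 + 41 = 1386
e = 1386 / (1386 + 345) = 1386 / 1731 = 0.8007
Estimated eligible among unknowns: 0.8007 × 560 = 448.39
Denominator: 1386 + 448.39 = 1834.39
RR3 = 683 / 1834.39 = 0.3723

37.2%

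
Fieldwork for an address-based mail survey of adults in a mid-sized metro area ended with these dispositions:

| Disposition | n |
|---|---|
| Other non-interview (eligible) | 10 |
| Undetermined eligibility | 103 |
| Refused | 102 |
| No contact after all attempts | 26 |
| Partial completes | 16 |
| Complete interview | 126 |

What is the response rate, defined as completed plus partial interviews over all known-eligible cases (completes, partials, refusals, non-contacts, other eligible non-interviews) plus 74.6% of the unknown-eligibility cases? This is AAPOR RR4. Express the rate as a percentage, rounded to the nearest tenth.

39.8%

Numerator → 126 + 16 = 142
Determined eligible → 126 + 16 + 102 + 26 + 10 = 280
Estimated eligible among unknowns → 0.7460 × 103 = 76.84
Base → 280 + 76.84 = 356.84
RR4 = 142 / 356.84 = 0.3979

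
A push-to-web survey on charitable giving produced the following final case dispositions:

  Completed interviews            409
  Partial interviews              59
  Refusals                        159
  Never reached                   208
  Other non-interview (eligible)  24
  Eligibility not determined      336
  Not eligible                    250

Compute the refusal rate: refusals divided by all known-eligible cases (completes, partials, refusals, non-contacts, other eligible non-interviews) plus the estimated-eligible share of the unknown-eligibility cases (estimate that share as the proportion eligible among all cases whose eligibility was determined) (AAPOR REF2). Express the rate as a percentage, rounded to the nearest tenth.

14.2%

Num: 159
Determined eligible: 409 + 59 + 159 + 208 + 24 = 859
e = 859 / (859 + 250) = 859 / 1109 = 0.7746
Estimated eligible among unknowns: 0.7746 × 336 = 260.27
Denom: 859 + 260.27 = 1119.27
REF2 = 159 / 1119.27 = 0.1421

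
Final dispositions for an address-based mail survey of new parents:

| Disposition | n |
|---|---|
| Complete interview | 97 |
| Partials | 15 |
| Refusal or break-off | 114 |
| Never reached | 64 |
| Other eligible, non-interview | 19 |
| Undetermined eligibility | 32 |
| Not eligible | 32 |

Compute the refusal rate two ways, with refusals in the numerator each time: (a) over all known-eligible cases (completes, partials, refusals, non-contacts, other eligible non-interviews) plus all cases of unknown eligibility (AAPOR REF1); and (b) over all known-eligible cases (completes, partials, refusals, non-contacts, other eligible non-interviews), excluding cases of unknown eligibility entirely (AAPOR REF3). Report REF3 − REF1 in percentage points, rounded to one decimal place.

3.5

Top = 114
Base = 97 + 15 + 114 + 64 + 19 + 32 = 341
REF1 = 114 / 341 = 0.3343
Base = 97 + 15 + 114 + 64 + 19 = 309
REF3 = 114 / 309 = 0.3689
Difference = 36.89 − 33.43 = 3.46 percentage points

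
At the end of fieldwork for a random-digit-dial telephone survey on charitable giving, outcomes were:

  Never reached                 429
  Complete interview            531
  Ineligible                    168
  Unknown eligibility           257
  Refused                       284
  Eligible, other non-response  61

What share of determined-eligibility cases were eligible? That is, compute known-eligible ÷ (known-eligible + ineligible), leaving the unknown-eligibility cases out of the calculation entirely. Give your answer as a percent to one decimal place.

Determined eligible → 531 + 284 + 429 + 61 = 1305
e = 1305 / (1305 + 168) = 1305 / 1473 = 0.8859

88.6%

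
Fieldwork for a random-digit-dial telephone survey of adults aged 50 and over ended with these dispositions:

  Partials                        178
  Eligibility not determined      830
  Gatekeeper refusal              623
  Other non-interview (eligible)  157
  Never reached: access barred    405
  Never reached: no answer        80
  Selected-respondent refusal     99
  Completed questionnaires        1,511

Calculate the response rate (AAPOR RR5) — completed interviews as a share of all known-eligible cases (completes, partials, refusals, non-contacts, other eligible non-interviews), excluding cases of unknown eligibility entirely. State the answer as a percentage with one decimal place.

Refusal or break-off = 623 + 99 = 722
No contact after all attempts = 80 + 405 = 485
Num = 1511
Denominator = 1511 + 178 + 722 + 485 + 157 = 3053
RR5 = 1511 / 3053 = 0.4949

49.5%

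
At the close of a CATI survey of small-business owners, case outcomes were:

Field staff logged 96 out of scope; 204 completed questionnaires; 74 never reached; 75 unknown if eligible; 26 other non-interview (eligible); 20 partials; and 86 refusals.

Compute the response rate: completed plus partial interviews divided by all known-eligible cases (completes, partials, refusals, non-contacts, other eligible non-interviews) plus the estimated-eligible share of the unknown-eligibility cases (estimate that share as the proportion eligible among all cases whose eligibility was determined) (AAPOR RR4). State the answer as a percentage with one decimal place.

47.6%

Top = 204 + 20 = 224
Known eligible = 204 + 20 + 86 + 74 + 26 = 410
e = 410 / (410 + 96) = 410 / 506 = 0.8103
e × U = 0.8103 × 75 = 60.77
Base = 410 + 60.77 = 470.77
RR4 = 224 / 470.77 = 0.4758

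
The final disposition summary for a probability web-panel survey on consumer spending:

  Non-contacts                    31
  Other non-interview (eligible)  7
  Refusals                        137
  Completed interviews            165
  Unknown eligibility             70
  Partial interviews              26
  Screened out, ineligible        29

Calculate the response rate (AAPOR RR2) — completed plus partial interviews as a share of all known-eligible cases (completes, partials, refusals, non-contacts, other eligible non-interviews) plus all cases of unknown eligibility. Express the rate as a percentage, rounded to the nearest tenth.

43.8%

Numerator: 165 + 26 = 191
Base: 165 + 26 + 137 + 31 + 7 + 70 = 436
RR2 = 191 / 436 = 0.4381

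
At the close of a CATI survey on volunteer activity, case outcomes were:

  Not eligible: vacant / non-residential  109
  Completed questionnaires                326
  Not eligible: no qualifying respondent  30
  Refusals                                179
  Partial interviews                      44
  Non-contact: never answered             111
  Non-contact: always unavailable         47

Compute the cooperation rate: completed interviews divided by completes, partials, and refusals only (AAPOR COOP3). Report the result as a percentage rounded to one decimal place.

No contact after all attempts = 111 + 47 = 158
Not eligible = 30 + 109 = 139
Numerator → 326
Denominator → 326 + 44 + 179 = 549
COOP3 = 326 / 549 = 0.5938

59.4%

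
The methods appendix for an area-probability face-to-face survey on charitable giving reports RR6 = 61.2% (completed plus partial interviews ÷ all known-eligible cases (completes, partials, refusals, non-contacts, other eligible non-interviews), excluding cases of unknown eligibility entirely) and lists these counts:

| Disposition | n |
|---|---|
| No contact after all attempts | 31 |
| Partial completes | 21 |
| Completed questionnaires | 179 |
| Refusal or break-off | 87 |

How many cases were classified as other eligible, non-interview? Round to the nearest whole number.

Numerator → 179 + 21 = 200
RR6 = 200 / D = 0.612
D = 200 / 0.612 = 326.8
Remaining denominator categories sum to 318
other eligible, non-interview = 326.8 − 318 ≈ 9

9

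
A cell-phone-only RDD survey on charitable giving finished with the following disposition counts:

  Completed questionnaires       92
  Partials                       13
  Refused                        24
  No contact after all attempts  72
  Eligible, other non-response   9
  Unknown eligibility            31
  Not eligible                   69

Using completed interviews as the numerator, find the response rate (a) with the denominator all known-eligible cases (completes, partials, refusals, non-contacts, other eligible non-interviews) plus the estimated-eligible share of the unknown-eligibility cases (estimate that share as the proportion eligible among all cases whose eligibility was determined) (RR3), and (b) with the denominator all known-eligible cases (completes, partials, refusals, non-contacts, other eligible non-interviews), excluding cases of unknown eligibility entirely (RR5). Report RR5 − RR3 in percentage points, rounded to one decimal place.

Numerator → 92
Eligible (known) → 92 + 13 + 24 + 72 + 9 = 210
e = 210 / (210 + 69) = 210 / 279 = 0.7527
e × U → 0.7527 × 31 = 23.33
Base → 210 + 23.33 = 233.33
RR3 = 92 / 233.33 = 0.3943
Base → 92 + 13 + 24 + 72 + 9 = 210
RR5 = 92 / 210 = 0.4381
Difference = 43.81 − 39.43 = 4.38 percentage points

4.4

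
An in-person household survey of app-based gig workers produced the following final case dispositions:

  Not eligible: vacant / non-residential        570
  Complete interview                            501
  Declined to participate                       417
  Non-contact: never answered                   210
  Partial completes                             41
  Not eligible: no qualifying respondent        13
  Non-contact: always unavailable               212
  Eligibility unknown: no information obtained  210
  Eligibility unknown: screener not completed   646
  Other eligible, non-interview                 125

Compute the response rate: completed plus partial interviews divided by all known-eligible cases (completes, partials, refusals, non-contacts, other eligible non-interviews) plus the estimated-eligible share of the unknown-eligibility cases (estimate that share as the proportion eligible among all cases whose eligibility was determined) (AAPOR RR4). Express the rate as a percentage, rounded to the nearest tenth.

Never reached = 210 + 212 = 422
Eligibility not determined = 646 + 210 = 856
Out of scope = 13 + 570 = 583
Top = 501 + 41 = 542
Eligible (known) = 501 + 41 + 417 + 422 + 125 = 1506
e = 1506 / (1506 + 583) = 1506 / 2089 = 0.7209
Estimated eligible among unknowns = 0.7209 × 856 = 617.09
Base = 1506 + 617.09 = 2123.09
RR4 = 542 / 2123.09 = 0.2553

25.5%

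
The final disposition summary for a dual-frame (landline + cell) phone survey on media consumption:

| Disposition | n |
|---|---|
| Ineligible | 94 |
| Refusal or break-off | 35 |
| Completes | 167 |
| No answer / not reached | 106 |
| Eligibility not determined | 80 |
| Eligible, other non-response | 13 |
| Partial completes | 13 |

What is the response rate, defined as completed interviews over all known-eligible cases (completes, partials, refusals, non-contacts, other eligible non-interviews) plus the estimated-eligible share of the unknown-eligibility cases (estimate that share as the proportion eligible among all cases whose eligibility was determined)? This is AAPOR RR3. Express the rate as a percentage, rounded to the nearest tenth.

42.1%

Numerator → 167
Known eligible → 167 + 13 + 35 + 106 + 13 = 334
e = 334 / (334 + 94) = 334 / 428 = 0.7804
Estimated eligible among unknowns → 0.7804 × 80 = 62.43
Denom → 334 + 62.43 = 396.43
RR3 = 167 / 396.43 = 0.4213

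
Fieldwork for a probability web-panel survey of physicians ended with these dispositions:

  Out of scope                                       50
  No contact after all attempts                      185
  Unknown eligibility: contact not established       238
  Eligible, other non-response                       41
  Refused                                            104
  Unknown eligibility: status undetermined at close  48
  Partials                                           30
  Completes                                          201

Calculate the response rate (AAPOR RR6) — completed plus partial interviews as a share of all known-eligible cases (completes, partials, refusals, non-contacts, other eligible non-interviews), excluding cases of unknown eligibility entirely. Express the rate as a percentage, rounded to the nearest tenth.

Unknown eligibility = 238 + 48 = 286
Numerator → 201 + 30 = 231
Denominator → 201 + 30 + 104 + 185 + 41 = 561
RR6 = 231 / 561 = 0.4118

41.2%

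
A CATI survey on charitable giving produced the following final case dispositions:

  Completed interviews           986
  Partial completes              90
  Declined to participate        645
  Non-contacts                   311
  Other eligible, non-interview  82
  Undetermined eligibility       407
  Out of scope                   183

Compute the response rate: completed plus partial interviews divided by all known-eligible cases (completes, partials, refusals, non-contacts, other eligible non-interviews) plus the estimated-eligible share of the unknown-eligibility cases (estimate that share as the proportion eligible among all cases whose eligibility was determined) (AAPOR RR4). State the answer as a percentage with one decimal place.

43.2%

Numerator = 986 + 90 = 1076
Known eligible = 986 + 90 + 645 + 311 + 82 = 2114
e = 2114 / (2114 + 183) = 2114 / 2297 = 0.9203
Eligible share of unknowns = 0.9203 × 407 = 374.56
Denominator = 2114 + 374.56 = 2488.56
RR4 = 1076 / 2488.56 = 0.4324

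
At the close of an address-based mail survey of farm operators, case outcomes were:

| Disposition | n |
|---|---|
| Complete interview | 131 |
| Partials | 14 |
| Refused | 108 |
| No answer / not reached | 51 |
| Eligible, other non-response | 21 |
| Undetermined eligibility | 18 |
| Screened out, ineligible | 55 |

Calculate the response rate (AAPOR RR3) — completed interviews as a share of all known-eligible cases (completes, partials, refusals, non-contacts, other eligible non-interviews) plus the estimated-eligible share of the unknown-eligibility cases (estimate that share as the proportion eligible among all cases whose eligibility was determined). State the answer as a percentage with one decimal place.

Top → 131
Determined eligible → 131 + 14 + 108 + 51 + 21 = 325
e = 325 / (325 + 55) = 325 / 380 = 0.8553
Estimated eligible among unknowns → 0.8553 × 18 = 15.40
Denominator → 325 + 15.40 = 340.40
RR3 = 131 / 340.40 = 0.3848

38.5%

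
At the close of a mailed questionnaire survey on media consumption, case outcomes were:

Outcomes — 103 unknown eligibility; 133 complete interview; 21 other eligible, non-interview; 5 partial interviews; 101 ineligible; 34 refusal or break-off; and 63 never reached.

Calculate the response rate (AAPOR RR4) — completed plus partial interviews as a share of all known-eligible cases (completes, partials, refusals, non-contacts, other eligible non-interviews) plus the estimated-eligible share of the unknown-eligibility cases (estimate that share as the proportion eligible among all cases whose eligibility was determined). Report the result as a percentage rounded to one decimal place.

41.8%

Top = 133 + 5 = 138
Eligible (known) = 133 + 5 + 34 + 63 + 21 = 256
e = 256 / (256 + 101) = 256 / 357 = 0.7171
Eligible share of unknowns = 0.7171 × 103 = 73.86
Denom = 256 + 73.86 = 329.86
RR4 = 138 / 329.86 = 0.4184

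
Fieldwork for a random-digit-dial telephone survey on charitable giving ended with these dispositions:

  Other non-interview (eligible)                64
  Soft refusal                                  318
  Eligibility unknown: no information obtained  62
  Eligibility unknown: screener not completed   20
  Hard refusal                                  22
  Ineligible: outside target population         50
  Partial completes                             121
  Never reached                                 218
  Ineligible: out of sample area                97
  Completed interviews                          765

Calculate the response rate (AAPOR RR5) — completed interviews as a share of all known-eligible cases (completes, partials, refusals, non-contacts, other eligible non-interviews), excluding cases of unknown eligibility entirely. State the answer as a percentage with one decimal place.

Refusals = 22 + 318 = 340
Unknown eligibility = 20 + 62 = 82
Out of scope = 50 + 97 = 147
Top = 765
Base = 765 + 121 + 340 + 218 + 64 = 1508
RR5 = 765 / 1508 = 0.5073

50.7%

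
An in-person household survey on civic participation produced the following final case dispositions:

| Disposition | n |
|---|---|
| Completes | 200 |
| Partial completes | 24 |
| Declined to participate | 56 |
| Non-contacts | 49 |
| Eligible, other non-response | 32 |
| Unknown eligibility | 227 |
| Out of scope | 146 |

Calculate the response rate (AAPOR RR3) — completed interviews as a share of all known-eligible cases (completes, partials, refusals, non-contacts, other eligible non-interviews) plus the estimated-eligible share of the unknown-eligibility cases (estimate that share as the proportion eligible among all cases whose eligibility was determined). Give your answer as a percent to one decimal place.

38.3%

Top → 200
Known eligible → 200 + 24 + 56 + 49 + 32 = 361
e = 361 / (361 + 146) = 361 / 507 = 0.7120
e × U → 0.7120 × 227 = 161.62
Base → 361 + 161.62 = 522.62
RR3 = 200 / 522.62 = 0.3827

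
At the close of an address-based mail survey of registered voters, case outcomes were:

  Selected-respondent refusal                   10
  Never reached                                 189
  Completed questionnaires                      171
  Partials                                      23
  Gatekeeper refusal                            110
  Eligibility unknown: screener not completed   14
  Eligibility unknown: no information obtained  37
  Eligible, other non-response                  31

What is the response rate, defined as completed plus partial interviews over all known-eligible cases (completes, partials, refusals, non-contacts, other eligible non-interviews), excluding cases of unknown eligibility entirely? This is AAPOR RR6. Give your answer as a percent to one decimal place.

Refused = 110 + 10 = 120
Unknown if eligible = 14 + 37 = 51
Num = 171 + 23 = 194
Denominator = 171 + 23 + 120 + 189 + 31 = 534
RR6 = 194 / 534 = 0.3633

36.3%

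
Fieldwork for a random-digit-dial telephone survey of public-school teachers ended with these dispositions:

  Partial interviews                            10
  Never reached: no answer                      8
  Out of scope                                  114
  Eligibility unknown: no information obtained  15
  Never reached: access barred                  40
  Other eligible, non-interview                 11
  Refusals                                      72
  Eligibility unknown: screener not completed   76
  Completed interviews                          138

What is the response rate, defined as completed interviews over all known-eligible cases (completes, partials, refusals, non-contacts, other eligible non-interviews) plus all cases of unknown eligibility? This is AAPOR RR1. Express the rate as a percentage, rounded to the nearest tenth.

37.3%

Non-contacts = 8 + 40 = 48
Undetermined eligibility = 76 + 15 = 91
Numerator = 138
Denominator = 138 + 10 + 72 + 48 + 11 + 91 = 370
RR1 = 138 / 370 = 0.3730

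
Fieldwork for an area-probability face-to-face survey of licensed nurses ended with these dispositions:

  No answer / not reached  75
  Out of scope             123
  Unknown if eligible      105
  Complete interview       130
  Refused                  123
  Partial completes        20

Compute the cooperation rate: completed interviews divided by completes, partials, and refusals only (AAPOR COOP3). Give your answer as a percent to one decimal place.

47.6%

Num → 130
Denominator → 130 + 20 + 123 = 273
COOP3 = 130 / 273 = 0.4762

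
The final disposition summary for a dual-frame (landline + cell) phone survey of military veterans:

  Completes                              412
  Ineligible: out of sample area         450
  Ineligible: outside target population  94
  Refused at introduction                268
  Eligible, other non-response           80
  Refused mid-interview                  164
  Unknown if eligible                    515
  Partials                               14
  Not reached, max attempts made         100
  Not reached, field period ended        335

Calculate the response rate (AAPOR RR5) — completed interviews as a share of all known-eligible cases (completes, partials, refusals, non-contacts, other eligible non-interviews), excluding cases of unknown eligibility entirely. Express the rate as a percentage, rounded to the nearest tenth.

30.0%

Refusal or break-off = 268 + 164 = 432
Non-contacts = 335 + 100 = 435
Screened out, ineligible = 94 + 450 = 544
Top → 412
Denominator → 412 + 14 + 432 + 435 + 80 = 1373
RR5 = 412 / 1373 = 0.3001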